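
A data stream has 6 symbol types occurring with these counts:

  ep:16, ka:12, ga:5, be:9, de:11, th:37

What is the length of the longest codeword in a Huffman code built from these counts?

4

Merge the two lowest-weight nodes at each step:
ga(5) + be(9) → 14
de(11) + ka(12) → 23
14 + ep(16) → 30
23 + 30 → 53
th(37) + 53 → 90
Maximum depth reached is 4.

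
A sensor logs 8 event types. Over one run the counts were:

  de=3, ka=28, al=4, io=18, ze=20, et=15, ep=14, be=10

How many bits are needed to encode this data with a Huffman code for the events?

Merge the two smallest weights repeatedly:
merge de(3) and al(4): 7
merge 7 and be(10): 17
merge ep(14) and et(15): 29
merge 17 and io(18): 35
merge ze(20) and ka(28): 48
merge 29 and 35: 64
merge 48 and 64: 112
Total encoded bits = sum of merged weights = 7 + 17 + 29 + 35 + 48 + 64 + 112 = 312.

312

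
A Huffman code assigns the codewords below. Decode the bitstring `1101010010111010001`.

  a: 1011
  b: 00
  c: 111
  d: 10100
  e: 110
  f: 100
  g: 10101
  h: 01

edadh

Read left to right; each codeword is recognised as soon as it completes (prefix code):
  110→e | 10100→d | 1011→a | 10100→d | 01→h
Decoded message: edadh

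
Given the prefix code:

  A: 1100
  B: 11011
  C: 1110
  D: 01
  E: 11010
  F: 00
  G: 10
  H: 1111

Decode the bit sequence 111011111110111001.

CHCCD

Read left to right; each codeword is recognised as soon as it completes (prefix code):
  1110→C | 1111→H | 1110→C | 1110→C | 01→D
Decoded message: CHCCD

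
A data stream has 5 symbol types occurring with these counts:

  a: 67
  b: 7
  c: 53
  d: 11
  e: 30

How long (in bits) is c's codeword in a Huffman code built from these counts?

Repeatedly merge the two smallest:
b(7) + d(11) → 18
18 + e(30) → 48
48 + c(53) → 101
a(67) + 101 → 168
c's leaf is at depth 2, giving a 2-bit codeword.

2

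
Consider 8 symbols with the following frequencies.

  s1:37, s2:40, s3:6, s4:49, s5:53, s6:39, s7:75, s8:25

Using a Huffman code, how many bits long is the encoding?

Build the Huffman tree bottom-up:
merge s3(6) and s8(25): 31
merge 31 and s1(37): 68
merge s6(39) and s2(40): 79
merge s4(49) and s5(53): 102
merge 68 and s7(75): 143
merge 79 and 102: 181
merge 143 and 181: 324
The encoded length is the sum of every internal node's weight: 31 + 68 + 79 + 102 + 143 + 181 + 324 = 928 bits.

928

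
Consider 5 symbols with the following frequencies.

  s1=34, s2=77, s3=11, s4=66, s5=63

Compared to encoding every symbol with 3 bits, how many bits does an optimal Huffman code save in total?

206

Fixed-length: 3 bits × 251 symbols = 753 bits.
Huffman merges:
combine s3(11), s1(34) → 45
combine 45, s5(63) → 108
combine s4(66), s2(77) → 143
combine 108, 143 → 251
Huffman total = 45 + 108 + 143 + 251 = 547 bits.
Saving = 753 − 547 = 206 bits.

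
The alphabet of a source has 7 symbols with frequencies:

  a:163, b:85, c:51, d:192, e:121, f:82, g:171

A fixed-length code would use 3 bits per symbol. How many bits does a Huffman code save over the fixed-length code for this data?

230

Fixed-length: 3 bits × 865 symbols = 2595 bits.
Huffman merges:
combine c(51), f(82) → 133
combine b(85), e(121) → 206
combine 133, a(163) → 296
combine g(171), d(192) → 363
combine 206, 296 → 502
combine 363, 502 → 865
Huffman total = 133 + 206 + 296 + 363 + 502 + 865 = 2365 bits.
Saving = 2595 − 2365 = 230 bits.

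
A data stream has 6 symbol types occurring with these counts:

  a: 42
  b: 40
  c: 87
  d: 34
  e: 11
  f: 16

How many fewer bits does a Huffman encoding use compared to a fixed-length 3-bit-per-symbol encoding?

147

Fixed-length: 3 bits × 230 symbols = 690 bits.
Huffman merges:
merge e(11) and f(16): 27
merge 27 and d(34): 61
merge b(40) and a(42): 82
merge 61 and 82: 143
merge c(87) and 143: 230
Huffman total = 27 + 61 + 82 + 143 + 230 = 543 bits.
Saving = 690 − 543 = 147 bits.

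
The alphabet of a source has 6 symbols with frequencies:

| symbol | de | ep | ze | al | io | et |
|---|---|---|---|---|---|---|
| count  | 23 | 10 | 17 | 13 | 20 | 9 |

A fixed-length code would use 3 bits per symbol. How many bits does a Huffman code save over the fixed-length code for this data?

Fixed-length: 3 bits × 92 symbols = 276 bits.
Huffman merges:
et(9) + ep(10) → 19
al(13) + ze(17) → 30
19 + io(20) → 39
de(23) + 30 → 53
39 + 53 → 92
Huffman total = 19 + 30 + 39 + 53 + 92 = 233 bits.
Saving = 276 − 233 = 43 bits.

43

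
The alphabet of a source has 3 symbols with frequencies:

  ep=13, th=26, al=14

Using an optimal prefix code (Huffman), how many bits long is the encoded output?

80

Build the Huffman tree bottom-up:
combine ep(13), al(14) → 27
combine th(26), 27 → 53
Each symbol's bit-cost is frequency × depth; summing gives 80 bits (equivalently 27 + 53).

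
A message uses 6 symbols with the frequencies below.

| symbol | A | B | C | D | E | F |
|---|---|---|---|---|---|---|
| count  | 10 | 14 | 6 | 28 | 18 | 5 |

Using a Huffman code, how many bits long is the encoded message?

194

Merge the two smallest weights repeatedly:
F(5) + C(6) → 11
A(10) + 11 → 21
B(14) + E(18) → 32
21 + D(28) → 49
32 + 49 → 81
Total encoded bits = sum of merged weights = 11 + 21 + 32 + 49 + 81 = 194.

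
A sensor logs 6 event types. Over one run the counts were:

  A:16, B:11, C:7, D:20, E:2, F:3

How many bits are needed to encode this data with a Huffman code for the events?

135

Greedily combine the two least-frequent nodes:
combine E(2), F(3) → 5
combine 5, C(7) → 12
combine B(11), 12 → 23
combine A(16), D(20) → 36
combine 23, 36 → 59
Total encoded bits = sum of merged weights = 5 + 12 + 23 + 36 + 59 = 135.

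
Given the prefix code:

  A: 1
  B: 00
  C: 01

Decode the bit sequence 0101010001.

Read left to right; each codeword is recognised as soon as it completes (prefix code):
  01→C | 01→C | 01→C | 00→B | 01→C
Decoded message: CCCBC

CCCBC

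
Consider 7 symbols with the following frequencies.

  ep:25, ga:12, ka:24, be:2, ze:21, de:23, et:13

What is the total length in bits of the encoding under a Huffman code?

Greedily combine the two least-frequent nodes:
be(2) + ga(12) → 14
et(13) + 14 → 27
ze(21) + de(23) → 44
ka(24) + ep(25) → 49
27 + 44 → 71
49 + 71 → 120
The encoded length is the sum of every internal node's weight: 14 + 27 + 44 + 49 + 71 + 120 = 325 bits.

325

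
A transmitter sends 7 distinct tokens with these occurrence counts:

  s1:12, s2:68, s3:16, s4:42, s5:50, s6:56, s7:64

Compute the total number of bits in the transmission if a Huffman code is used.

820

Greedily combine the two least-frequent nodes:
s1(12) + s3(16) → 28
28 + s4(42) → 70
s5(50) + s6(56) → 106
s7(64) + s2(68) → 132
70 + 106 → 176
132 + 176 → 308
Each symbol's bit-cost is frequency × depth; summing gives 820 bits (equivalently 28 + 70 + 106 + 132 + 176 + 308).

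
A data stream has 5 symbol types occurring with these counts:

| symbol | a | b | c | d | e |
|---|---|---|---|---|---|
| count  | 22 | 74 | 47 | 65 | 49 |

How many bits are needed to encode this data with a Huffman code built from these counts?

Greedily combine the two least-frequent nodes:
merge a(22) and c(47): 69
merge e(49) and d(65): 114
merge 69 and b(74): 143
merge 114 and 143: 257
The encoded length is the sum of every internal node's weight: 69 + 114 + 143 + 257 = 583 bits.

583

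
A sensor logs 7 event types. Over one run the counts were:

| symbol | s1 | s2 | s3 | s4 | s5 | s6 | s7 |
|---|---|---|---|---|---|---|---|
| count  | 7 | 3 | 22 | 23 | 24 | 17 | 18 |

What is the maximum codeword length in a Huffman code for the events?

4

Merge the two lowest-weight nodes at each step:
combine s2(3), s1(7) → 10
combine 10, s6(17) → 27
combine s7(18), s3(22) → 40
combine s4(23), s5(24) → 47
combine 27, 40 → 67
combine 47, 67 → 114
The first pair merged (s2, s1) ends up deepest, at depth 4.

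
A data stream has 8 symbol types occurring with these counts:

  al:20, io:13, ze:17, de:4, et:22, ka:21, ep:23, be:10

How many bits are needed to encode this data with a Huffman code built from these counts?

Build the Huffman tree bottom-up:
de(4) + be(10) → 14
io(13) + 14 → 27
ze(17) + al(20) → 37
ka(21) + et(22) → 43
ep(23) + 27 → 50
37 + 43 → 80
50 + 80 → 130
Total encoded bits = sum of merged weights = 14 + 27 + 37 + 43 + 50 + 80 + 130 = 381.

381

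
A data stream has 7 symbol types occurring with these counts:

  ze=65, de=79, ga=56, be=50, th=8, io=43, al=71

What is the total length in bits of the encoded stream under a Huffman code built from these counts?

Build the Huffman tree bottom-up:
merge th(8) and io(43): 51
merge be(50) and 51: 101
merge ga(56) and ze(65): 121
merge al(71) and de(79): 150
merge 101 and 121: 222
merge 150 and 222: 372
Each symbol's bit-cost is frequency × depth; summing gives 1017 bits (equivalently 51 + 101 + 121 + 150 + 222 + 372).

1017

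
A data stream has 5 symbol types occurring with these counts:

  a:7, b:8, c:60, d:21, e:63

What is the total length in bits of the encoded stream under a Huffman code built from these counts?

Build the Huffman tree bottom-up:
merge a(7) and b(8): 15
merge 15 and d(21): 36
merge 36 and c(60): 96
merge e(63) and 96: 159
The encoded length is the sum of every internal node's weight: 15 + 36 + 96 + 159 = 306 bits.

306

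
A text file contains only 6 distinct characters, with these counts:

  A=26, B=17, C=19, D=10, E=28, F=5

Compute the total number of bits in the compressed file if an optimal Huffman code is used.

257

Greedily combine the two least-frequent nodes:
F(5) + D(10) → 15
15 + B(17) → 32
C(19) + A(26) → 45
E(28) + 32 → 60
45 + 60 → 105
Each symbol's bit-cost is frequency × depth; summing gives 257 bits (equivalently 15 + 32 + 45 + 60 + 105).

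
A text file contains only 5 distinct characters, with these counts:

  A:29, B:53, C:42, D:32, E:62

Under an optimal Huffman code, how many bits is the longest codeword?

Merge the two lowest-weight nodes at each step:
combine A(29), D(32) → 61
combine C(42), B(53) → 95
combine 61, E(62) → 123
combine 95, 123 → 218
The first pair merged (A, D) ends up deepest, at depth 3.

3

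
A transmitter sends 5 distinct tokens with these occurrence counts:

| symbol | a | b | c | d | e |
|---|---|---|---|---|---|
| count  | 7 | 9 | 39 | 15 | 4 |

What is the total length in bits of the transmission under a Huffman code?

Build the Huffman tree bottom-up:
e(4) + a(7) → 11
b(9) + 11 → 20
d(15) + 20 → 35
35 + c(39) → 74
The encoded length is the sum of every internal node's weight: 11 + 20 + 35 + 74 = 140 bits.

140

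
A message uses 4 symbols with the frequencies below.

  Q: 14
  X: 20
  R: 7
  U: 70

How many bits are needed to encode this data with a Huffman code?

Greedily combine the two least-frequent nodes:
combine R(7), Q(14) → 21
combine X(20), 21 → 41
combine 41, U(70) → 111
The encoded length is the sum of every internal node's weight: 21 + 41 + 111 = 173 bits.

173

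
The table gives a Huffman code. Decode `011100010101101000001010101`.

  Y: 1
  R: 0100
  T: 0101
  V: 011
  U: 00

VYUTVRUTT

Read left to right; each codeword is recognised as soon as it completes (prefix code):
  011→V | 1→Y | 00→U | 0101→T | 011→V | 0100→R | 00→U | 0101→T | 0101→T
Decoded message: VYUTVRUTT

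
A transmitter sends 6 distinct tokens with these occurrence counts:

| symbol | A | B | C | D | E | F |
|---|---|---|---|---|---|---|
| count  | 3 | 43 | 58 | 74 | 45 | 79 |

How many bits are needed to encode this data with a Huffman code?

741

Greedily combine the two least-frequent nodes:
A(3) + B(43) → 46
E(45) + 46 → 91
C(58) + D(74) → 132
F(79) + 91 → 170
132 + 170 → 302
Total encoded bits = sum of merged weights = 46 + 91 + 132 + 170 + 302 = 741.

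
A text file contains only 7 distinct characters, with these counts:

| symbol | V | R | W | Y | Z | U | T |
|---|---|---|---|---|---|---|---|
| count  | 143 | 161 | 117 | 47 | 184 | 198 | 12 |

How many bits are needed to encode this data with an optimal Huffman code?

2263

Merge the two smallest weights repeatedly:
T(12) + Y(47) → 59
59 + W(117) → 176
V(143) + R(161) → 304
176 + Z(184) → 360
U(198) + 304 → 502
360 + 502 → 862
Total encoded bits = sum of merged weights = 59 + 176 + 304 + 360 + 502 + 862 = 2263.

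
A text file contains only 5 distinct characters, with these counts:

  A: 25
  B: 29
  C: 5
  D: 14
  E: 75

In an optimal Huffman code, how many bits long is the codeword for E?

Build the tree from the bottom:
merge C(5) and D(14): 19
merge 19 and A(25): 44
merge B(29) and 44: 73
merge 73 and E(75): 148
E is merged only at the final step, so code length = 1.

1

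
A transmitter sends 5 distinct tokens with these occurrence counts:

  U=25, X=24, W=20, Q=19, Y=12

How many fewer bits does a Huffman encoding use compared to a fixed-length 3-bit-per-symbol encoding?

69

Fixed-length: 3 bits × 100 symbols = 300 bits.
Huffman merges:
Y(12) + Q(19) → 31
W(20) + X(24) → 44
U(25) + 31 → 56
44 + 56 → 100
Huffman total = 31 + 44 + 56 + 100 = 231 bits.
Saving = 300 − 231 = 69 bits.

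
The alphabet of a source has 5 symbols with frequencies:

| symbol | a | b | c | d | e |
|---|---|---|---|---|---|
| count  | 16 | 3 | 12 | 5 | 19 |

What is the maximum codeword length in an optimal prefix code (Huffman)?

Merge the two lowest-weight nodes at each step:
combine b(3), d(5) → 8
combine 8, c(12) → 20
combine a(16), e(19) → 35
combine 20, 35 → 55
Maximum depth reached is 3.

3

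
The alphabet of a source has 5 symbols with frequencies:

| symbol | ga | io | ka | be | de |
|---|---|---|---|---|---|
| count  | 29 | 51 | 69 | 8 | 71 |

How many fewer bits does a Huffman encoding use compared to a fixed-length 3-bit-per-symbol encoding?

Fixed-length: 3 bits × 228 symbols = 684 bits.
Huffman merges:
combine be(8), ga(29) → 37
combine 37, io(51) → 88
combine ka(69), de(71) → 140
combine 88, 140 → 228
Huffman total = 37 + 88 + 140 + 228 = 493 bits.
Saving = 684 − 493 = 191 bits.

191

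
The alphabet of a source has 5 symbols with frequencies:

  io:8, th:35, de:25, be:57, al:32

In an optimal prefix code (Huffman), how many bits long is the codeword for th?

2

Repeatedly merge the two smallest:
merge io(8) and de(25): 33
merge al(32) and 33: 65
merge th(35) and be(57): 92
merge 65 and 92: 157
th sits 2 levels below the root, so its codeword is 2 bits.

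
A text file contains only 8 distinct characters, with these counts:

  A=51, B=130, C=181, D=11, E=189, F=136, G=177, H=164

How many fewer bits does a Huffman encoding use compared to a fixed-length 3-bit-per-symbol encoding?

127

Fixed-length: 3 bits × 1039 symbols = 3117 bits.
Huffman merges:
combine D(11), A(51) → 62
combine 62, B(130) → 192
combine F(136), H(164) → 300
combine G(177), C(181) → 358
combine E(189), 192 → 381
combine 300, 358 → 658
combine 381, 658 → 1039
Huffman total = 62 + 192 + 300 + 358 + 381 + 658 + 1039 = 2990 bits.
Saving = 3117 − 2990 = 127 bits.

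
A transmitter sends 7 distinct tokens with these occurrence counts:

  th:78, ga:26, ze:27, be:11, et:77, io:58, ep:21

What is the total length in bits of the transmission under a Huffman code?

766

Greedily combine the two least-frequent nodes:
combine be(11), ep(21) → 32
combine ga(26), ze(27) → 53
combine 32, 53 → 85
combine io(58), et(77) → 135
combine th(78), 85 → 163
combine 135, 163 → 298
Each symbol's bit-cost is frequency × depth; summing gives 766 bits (equivalently 32 + 53 + 85 + 135 + 163 + 298).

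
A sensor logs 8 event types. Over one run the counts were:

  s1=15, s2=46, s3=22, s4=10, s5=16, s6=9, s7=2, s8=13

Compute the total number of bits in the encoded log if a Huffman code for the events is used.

363

Build the Huffman tree bottom-up:
merge s7(2) and s6(9): 11
merge s4(10) and 11: 21
merge s8(13) and s1(15): 28
merge s5(16) and 21: 37
merge s3(22) and 28: 50
merge 37 and s2(46): 83
merge 50 and 83: 133
Each symbol's bit-cost is frequency × depth; summing gives 363 bits (equivalently 11 + 21 + 28 + 37 + 50 + 83 + 133).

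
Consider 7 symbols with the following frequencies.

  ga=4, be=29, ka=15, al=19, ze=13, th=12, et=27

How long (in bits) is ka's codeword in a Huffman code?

Build the tree from the bottom:
combine ga(4), th(12) → 16
combine ze(13), ka(15) → 28
combine 16, al(19) → 35
combine et(27), 28 → 55
combine be(29), 35 → 64
combine 55, 64 → 119
The subtree containing ka is merged 3 times, so code length = 3.

3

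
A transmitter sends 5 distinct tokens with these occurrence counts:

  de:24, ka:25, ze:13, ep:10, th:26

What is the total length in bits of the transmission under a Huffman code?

219

Greedily combine the two least-frequent nodes:
merge ep(10) and ze(13): 23
merge 23 and de(24): 47
merge ka(25) and th(26): 51
merge 47 and 51: 98
The encoded length is the sum of every internal node's weight: 23 + 47 + 51 + 98 = 219 bits.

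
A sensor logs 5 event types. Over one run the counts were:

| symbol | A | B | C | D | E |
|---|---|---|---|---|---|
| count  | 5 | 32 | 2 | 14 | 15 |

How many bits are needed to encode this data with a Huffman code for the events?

Build the Huffman tree bottom-up:
combine C(2), A(5) → 7
combine 7, D(14) → 21
combine E(15), 21 → 36
combine B(32), 36 → 68
Total encoded bits = sum of merged weights = 7 + 21 + 36 + 68 = 132.

132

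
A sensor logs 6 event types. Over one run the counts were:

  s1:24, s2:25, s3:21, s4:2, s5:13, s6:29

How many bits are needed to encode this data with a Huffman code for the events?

279

Build the Huffman tree bottom-up:
combine s4(2), s5(13) → 15
combine 15, s3(21) → 36
combine s1(24), s2(25) → 49
combine s6(29), 36 → 65
combine 49, 65 → 114
Total encoded bits = sum of merged weights = 15 + 36 + 49 + 65 + 114 = 279.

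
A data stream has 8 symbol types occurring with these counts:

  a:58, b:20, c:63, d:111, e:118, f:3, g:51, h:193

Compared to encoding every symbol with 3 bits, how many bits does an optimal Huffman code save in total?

Fixed-length: 3 bits × 617 symbols = 1851 bits.
Huffman merges:
merge f(3) and b(20): 23
merge 23 and g(51): 74
merge a(58) and c(63): 121
merge 74 and d(111): 185
merge e(118) and 121: 239
merge 185 and h(193): 378
merge 239 and 378: 617
Huffman total = 23 + 74 + 121 + 185 + 239 + 378 + 617 = 1637 bits.
Saving = 1851 − 1637 = 214 bits.

214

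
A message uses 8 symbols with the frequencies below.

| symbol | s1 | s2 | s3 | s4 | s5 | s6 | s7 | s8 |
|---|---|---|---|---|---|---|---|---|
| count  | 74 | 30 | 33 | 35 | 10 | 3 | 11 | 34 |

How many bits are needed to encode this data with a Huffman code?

618

Greedily combine the two least-frequent nodes:
combine s6(3), s5(10) → 13
combine s7(11), 13 → 24
combine 24, s2(30) → 54
combine s3(33), s8(34) → 67
combine s4(35), 54 → 89
combine 67, s1(74) → 141
combine 89, 141 → 230
The encoded length is the sum of every internal node's weight: 13 + 24 + 54 + 67 + 89 + 141 + 230 = 618 bits.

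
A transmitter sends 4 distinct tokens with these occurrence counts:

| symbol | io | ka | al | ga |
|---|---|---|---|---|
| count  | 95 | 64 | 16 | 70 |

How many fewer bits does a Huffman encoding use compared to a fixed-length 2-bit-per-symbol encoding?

15

Fixed-length: 2 bits × 245 symbols = 490 bits.
Huffman merges:
combine al(16), ka(64) → 80
combine ga(70), 80 → 150
combine io(95), 150 → 245
Huffman total = 80 + 150 + 245 = 475 bits.
Saving = 490 − 475 = 15 bits.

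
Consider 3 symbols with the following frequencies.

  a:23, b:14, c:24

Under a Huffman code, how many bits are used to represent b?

2

Huffman merges, smallest pair first:
combine b(14), a(23) → 37
combine c(24), 37 → 61
b sits 2 levels below the root, so its codeword is 2 bits.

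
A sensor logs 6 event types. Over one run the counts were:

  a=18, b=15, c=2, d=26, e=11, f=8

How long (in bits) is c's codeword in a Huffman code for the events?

4

Build the tree from the bottom:
combine c(2), f(8) → 10
combine 10, e(11) → 21
combine b(15), a(18) → 33
combine 21, d(26) → 47
combine 33, 47 → 80
The subtree containing c is merged 4 times, so code length = 4.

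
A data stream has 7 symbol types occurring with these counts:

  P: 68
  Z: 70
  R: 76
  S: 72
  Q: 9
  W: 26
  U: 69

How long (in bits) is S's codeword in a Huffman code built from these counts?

2

Build the tree from the bottom:
Q(9) + W(26) → 35
35 + P(68) → 103
U(69) + Z(70) → 139
S(72) + R(76) → 148
103 + 139 → 242
148 + 242 → 390
The subtree containing S is merged 2 times, so code length = 2.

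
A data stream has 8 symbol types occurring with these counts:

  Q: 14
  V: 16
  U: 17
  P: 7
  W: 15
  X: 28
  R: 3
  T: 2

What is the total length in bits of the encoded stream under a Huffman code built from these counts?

Greedily combine the two least-frequent nodes:
T(2) + R(3) → 5
5 + P(7) → 12
12 + Q(14) → 26
W(15) + V(16) → 31
U(17) + 26 → 43
X(28) + 31 → 59
43 + 59 → 102
The encoded length is the sum of every internal node's weight: 5 + 12 + 26 + 31 + 43 + 59 + 102 = 278 bits.

278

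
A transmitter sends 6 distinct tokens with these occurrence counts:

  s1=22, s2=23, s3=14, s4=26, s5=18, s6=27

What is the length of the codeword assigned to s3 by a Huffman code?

3

Repeatedly merge the two smallest:
merge s3(14) and s5(18): 32
merge s1(22) and s2(23): 45
merge s4(26) and s6(27): 53
merge 32 and 45: 77
merge 53 and 77: 130
s3 sits 3 levels below the root, so its codeword is 3 bits.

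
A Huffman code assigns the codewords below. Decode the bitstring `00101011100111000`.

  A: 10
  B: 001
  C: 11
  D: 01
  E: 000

Read left to right; each codeword is recognised as soon as it completes (prefix code):
  001→B | 01→D | 01→D | 11→C | 001→B | 11→C | 000→E
Decoded message: BDDCBCE

BDDCBCE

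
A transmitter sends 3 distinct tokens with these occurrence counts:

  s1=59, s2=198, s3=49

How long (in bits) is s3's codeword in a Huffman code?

2

Huffman merges, smallest pair first:
s3(49) + s1(59) → 108
108 + s2(198) → 306
s3 sits 2 levels below the root, so its codeword is 2 bits.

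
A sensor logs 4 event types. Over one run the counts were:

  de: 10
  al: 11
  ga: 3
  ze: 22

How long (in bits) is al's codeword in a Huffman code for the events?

2

Build the tree from the bottom:
ga(3) + de(10) → 13
al(11) + 13 → 24
ze(22) + 24 → 46
al's leaf is at depth 2, giving a 2-bit codeword.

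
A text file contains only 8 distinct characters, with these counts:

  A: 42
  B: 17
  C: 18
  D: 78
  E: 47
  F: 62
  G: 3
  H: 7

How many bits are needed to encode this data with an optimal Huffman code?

717

Build the Huffman tree bottom-up:
G(3) + H(7) → 10
10 + B(17) → 27
C(18) + 27 → 45
A(42) + 45 → 87
E(47) + F(62) → 109
D(78) + 87 → 165
109 + 165 → 274
The encoded length is the sum of every internal node's weight: 10 + 27 + 45 + 87 + 109 + 165 + 274 = 717 bits.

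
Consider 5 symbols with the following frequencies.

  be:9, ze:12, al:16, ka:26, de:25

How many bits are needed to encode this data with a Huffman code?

197

Greedily combine the two least-frequent nodes:
be(9) + ze(12) → 21
al(16) + 21 → 37
de(25) + ka(26) → 51
37 + 51 → 88
Each symbol's bit-cost is frequency × depth; summing gives 197 bits (equivalently 21 + 37 + 51 + 88).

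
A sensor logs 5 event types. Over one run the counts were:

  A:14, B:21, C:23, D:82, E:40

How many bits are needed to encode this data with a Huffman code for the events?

371

Build the Huffman tree bottom-up:
combine A(14), B(21) → 35
combine C(23), 35 → 58
combine E(40), 58 → 98
combine D(82), 98 → 180
Total encoded bits = sum of merged weights = 35 + 58 + 98 + 180 = 371.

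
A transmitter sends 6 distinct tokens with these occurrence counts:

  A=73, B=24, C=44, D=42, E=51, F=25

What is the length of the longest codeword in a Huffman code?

3

Merge the two lowest-weight nodes at each step:
merge B(24) and F(25): 49
merge D(42) and C(44): 86
merge 49 and E(51): 100
merge A(73) and 86: 159
merge 100 and 159: 259
The first pair merged (B, F) ends up deepest, at depth 3.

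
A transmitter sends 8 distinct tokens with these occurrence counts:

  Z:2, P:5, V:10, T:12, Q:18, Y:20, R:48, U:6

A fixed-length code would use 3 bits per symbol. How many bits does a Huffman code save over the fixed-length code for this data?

Fixed-length: 3 bits × 121 symbols = 363 bits.
Huffman merges:
combine Z(2), P(5) → 7
combine U(6), 7 → 13
combine V(10), T(12) → 22
combine 13, Q(18) → 31
combine Y(20), 22 → 42
combine 31, 42 → 73
combine R(48), 73 → 121
Huffman total = 7 + 13 + 22 + 31 + 42 + 73 + 121 = 309 bits.
Saving = 363 − 309 = 54 bits.

54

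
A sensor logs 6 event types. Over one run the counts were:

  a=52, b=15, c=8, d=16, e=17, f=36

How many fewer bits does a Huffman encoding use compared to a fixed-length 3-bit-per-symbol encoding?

Fixed-length: 3 bits × 144 symbols = 432 bits.
Huffman merges:
combine c(8), b(15) → 23
combine d(16), e(17) → 33
combine 23, 33 → 56
combine f(36), a(52) → 88
combine 56, 88 → 144
Huffman total = 23 + 33 + 56 + 88 + 144 = 344 bits.
Saving = 432 − 344 = 88 bits.

88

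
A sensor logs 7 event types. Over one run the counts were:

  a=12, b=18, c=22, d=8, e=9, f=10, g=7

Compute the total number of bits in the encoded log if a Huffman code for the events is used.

Merge the two smallest weights repeatedly:
merge g(7) and d(8): 15
merge e(9) and f(10): 19
merge a(12) and 15: 27
merge b(18) and 19: 37
merge c(22) and 27: 49
merge 37 and 49: 86
The encoded length is the sum of every internal node's weight: 15 + 19 + 27 + 37 + 49 + 86 = 233 bits.

233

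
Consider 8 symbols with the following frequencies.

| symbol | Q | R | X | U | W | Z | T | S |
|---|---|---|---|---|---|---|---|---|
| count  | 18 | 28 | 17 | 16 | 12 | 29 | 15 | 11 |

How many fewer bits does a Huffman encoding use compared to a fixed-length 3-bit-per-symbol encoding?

6

Fixed-length: 3 bits × 146 symbols = 438 bits.
Huffman merges:
combine S(11), W(12) → 23
combine T(15), U(16) → 31
combine X(17), Q(18) → 35
combine 23, R(28) → 51
combine Z(29), 31 → 60
combine 35, 51 → 86
combine 60, 86 → 146
Huffman total = 23 + 31 + 35 + 51 + 60 + 86 + 146 = 432 bits.
Saving = 438 − 432 = 6 bits.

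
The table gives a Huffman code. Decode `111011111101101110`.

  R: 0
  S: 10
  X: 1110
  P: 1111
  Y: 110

XPYYX

Read left to right; each codeword is recognised as soon as it completes (prefix code):
  1110→X | 1111→P | 110→Y | 110→Y | 1110→X
Decoded message: XPYYX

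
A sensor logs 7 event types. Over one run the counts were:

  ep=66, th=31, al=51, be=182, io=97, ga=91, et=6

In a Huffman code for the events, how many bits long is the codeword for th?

5

Repeatedly merge the two smallest:
merge et(6) and th(31): 37
merge 37 and al(51): 88
merge ep(66) and 88: 154
merge ga(91) and io(97): 188
merge 154 and be(182): 336
merge 188 and 336: 524
th sits 5 levels below the root, so its codeword is 5 bits.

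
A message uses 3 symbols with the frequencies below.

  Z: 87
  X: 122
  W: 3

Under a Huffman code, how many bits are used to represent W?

Build the tree from the bottom:
W(3) + Z(87) → 90
90 + X(122) → 212
The subtree containing W is merged 2 times, so code length = 2.

2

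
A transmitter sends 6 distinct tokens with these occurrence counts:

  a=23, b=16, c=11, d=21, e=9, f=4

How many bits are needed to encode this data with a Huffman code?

Merge the two smallest weights repeatedly:
combine f(4), e(9) → 13
combine c(11), 13 → 24
combine b(16), d(21) → 37
combine a(23), 24 → 47
combine 37, 47 → 84
The encoded length is the sum of every internal node's weight: 13 + 24 + 37 + 47 + 84 = 205 bits.

205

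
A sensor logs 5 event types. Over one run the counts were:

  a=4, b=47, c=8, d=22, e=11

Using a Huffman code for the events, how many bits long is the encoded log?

Greedily combine the two least-frequent nodes:
a(4) + c(8) → 12
e(11) + 12 → 23
d(22) + 23 → 45
45 + b(47) → 92
The encoded length is the sum of every internal node's weight: 12 + 23 + 45 + 92 = 172 bits.

172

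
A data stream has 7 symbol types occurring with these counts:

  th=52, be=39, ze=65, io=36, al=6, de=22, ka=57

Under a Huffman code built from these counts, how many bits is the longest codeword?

Merge the two lowest-weight nodes at each step:
combine al(6), de(22) → 28
combine 28, io(36) → 64
combine be(39), th(52) → 91
combine ka(57), 64 → 121
combine ze(65), 91 → 156
combine 121, 156 → 277
Maximum depth reached is 4.

4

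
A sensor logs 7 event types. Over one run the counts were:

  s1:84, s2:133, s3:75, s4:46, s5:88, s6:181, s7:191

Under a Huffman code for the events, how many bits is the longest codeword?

4

Merge the two lowest-weight nodes at each step:
merge s4(46) and s3(75): 121
merge s1(84) and s5(88): 172
merge 121 and s2(133): 254
merge 172 and s6(181): 353
merge s7(191) and 254: 445
merge 353 and 445: 798
The rarest symbols sit at the bottom; the longest codeword is 4 bits.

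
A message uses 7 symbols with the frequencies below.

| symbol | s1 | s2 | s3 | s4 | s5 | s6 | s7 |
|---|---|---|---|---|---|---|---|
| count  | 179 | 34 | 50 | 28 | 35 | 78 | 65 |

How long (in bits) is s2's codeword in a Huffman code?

4

Repeatedly merge the two smallest:
merge s4(28) and s2(34): 62
merge s5(35) and s3(50): 85
merge 62 and s7(65): 127
merge s6(78) and 85: 163
merge 127 and 163: 290
merge s1(179) and 290: 469
The subtree containing s2 is merged 4 times, so code length = 4.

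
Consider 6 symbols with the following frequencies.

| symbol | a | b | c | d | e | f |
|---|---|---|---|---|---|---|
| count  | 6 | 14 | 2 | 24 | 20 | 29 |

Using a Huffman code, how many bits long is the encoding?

Build the Huffman tree bottom-up:
c(2) + a(6) → 8
8 + b(14) → 22
e(20) + 22 → 42
d(24) + f(29) → 53
42 + 53 → 95
The encoded length is the sum of every internal node's weight: 8 + 22 + 42 + 53 + 95 = 220 bits.

220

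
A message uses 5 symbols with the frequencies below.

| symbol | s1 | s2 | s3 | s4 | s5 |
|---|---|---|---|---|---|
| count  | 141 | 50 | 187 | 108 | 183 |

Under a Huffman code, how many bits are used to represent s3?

2

Build the tree from the bottom:
s2(50) + s4(108) → 158
s1(141) + 158 → 299
s5(183) + s3(187) → 370
299 + 370 → 669
s3's leaf is at depth 2, giving a 2-bit codeword.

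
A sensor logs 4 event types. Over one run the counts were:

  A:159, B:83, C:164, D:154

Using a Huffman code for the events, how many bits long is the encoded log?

1120

Merge the two smallest weights repeatedly:
combine B(83), D(154) → 237
combine A(159), C(164) → 323
combine 237, 323 → 560
Total encoded bits = sum of merged weights = 237 + 323 + 560 = 1120.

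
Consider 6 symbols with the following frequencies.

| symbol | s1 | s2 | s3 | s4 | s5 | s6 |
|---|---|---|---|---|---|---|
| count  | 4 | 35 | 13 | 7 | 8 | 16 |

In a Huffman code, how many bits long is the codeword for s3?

Repeatedly merge the two smallest:
combine s1(4), s4(7) → 11
combine s5(8), 11 → 19
combine s3(13), s6(16) → 29
combine 19, 29 → 48
combine s2(35), 48 → 83
The subtree containing s3 is merged 3 times, so code length = 3.

3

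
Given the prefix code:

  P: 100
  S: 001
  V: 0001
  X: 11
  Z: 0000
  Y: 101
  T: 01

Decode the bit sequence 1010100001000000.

Read left to right; each codeword is recognised as soon as it completes (prefix code):
  101→Y | 01→T | 0000→Z | 100→P | 0000→Z
Decoded message: YTZPZ

YTZPZ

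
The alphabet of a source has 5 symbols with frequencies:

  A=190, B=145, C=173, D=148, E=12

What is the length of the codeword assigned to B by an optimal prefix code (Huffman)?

Build the tree from the bottom:
merge E(12) and B(145): 157
merge D(148) and 157: 305
merge C(173) and A(190): 363
merge 305 and 363: 668
The subtree containing B is merged 3 times, so code length = 3.

3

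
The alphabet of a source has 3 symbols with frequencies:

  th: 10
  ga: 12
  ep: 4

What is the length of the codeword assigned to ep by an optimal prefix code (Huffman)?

2

Repeatedly merge the two smallest:
merge ep(4) and th(10): 14
merge ga(12) and 14: 26
ep's leaf is at depth 2, giving a 2-bit codeword.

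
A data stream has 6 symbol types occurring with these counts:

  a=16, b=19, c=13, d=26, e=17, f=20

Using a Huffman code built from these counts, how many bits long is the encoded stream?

Merge the two smallest weights repeatedly:
c(13) + a(16) → 29
e(17) + b(19) → 36
f(20) + d(26) → 46
29 + 36 → 65
46 + 65 → 111
Each symbol's bit-cost is frequency × depth; summing gives 287 bits (equivalently 29 + 36 + 46 + 65 + 111).

287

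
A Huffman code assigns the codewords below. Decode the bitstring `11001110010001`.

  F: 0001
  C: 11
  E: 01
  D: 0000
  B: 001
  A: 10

CBCBF

Read left to right; each codeword is recognised as soon as it completes (prefix code):
  11→C | 001→B | 11→C | 001→B | 0001→F
Decoded message: CBCBF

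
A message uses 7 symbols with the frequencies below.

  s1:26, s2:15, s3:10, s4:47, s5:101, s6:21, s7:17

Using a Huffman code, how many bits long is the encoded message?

Greedily combine the two least-frequent nodes:
merge s3(10) and s2(15): 25
merge s7(17) and s6(21): 38
merge 25 and s1(26): 51
merge 38 and s4(47): 85
merge 51 and 85: 136
merge s5(101) and 136: 237
Each symbol's bit-cost is frequency × depth; summing gives 572 bits (equivalently 25 + 38 + 51 + 85 + 136 + 237).

572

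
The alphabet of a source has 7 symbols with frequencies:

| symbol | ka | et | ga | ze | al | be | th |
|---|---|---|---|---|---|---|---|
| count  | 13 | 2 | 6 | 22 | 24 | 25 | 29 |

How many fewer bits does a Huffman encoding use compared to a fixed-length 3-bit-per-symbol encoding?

49

Fixed-length: 3 bits × 121 symbols = 363 bits.
Huffman merges:
et(2) + ga(6) → 8
8 + ka(13) → 21
21 + ze(22) → 43
al(24) + be(25) → 49
th(29) + 43 → 72
49 + 72 → 121
Huffman total = 8 + 21 + 43 + 49 + 72 + 121 = 314 bits.
Saving = 363 − 314 = 49 bits.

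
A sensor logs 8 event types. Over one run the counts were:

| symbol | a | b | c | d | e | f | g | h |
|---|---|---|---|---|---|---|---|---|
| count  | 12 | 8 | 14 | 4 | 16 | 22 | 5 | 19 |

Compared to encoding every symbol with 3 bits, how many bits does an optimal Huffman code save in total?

Fixed-length: 3 bits × 100 symbols = 300 bits.
Huffman merges:
d(4) + g(5) → 9
b(8) + 9 → 17
a(12) + c(14) → 26
e(16) + 17 → 33
h(19) + f(22) → 41
26 + 33 → 59
41 + 59 → 100
Huffman total = 9 + 17 + 26 + 33 + 41 + 59 + 100 = 285 bits.
Saving = 300 − 285 = 15 bits.

15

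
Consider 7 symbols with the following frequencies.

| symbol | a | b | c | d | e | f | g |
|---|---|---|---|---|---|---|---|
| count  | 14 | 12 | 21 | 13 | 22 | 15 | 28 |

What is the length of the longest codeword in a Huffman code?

3

Merge the two lowest-weight nodes at each step:
combine b(12), d(13) → 25
combine a(14), f(15) → 29
combine c(21), e(22) → 43
combine 25, g(28) → 53
combine 29, 43 → 72
combine 53, 72 → 125
Maximum depth reached is 3.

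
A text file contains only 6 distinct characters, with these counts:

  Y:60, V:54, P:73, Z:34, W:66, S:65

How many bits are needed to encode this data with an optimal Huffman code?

Greedily combine the two least-frequent nodes:
combine Z(34), V(54) → 88
combine Y(60), S(65) → 125
combine W(66), P(73) → 139
combine 88, 125 → 213
combine 139, 213 → 352
Total encoded bits = sum of merged weights = 88 + 125 + 139 + 213 + 352 = 917.

917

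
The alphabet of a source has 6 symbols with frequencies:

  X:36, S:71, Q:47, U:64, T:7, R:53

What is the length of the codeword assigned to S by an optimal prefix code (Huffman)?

2

Huffman merges, smallest pair first:
combine T(7), X(36) → 43
combine 43, Q(47) → 90
combine R(53), U(64) → 117
combine S(71), 90 → 161
combine 117, 161 → 278
The subtree containing S is merged 2 times, so code length = 2.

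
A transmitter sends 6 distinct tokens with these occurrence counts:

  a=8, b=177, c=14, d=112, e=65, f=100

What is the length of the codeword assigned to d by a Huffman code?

2

Repeatedly merge the two smallest:
a(8) + c(14) → 22
22 + e(65) → 87
87 + f(100) → 187
d(112) + b(177) → 289
187 + 289 → 476
The subtree containing d is merged 2 times, so code length = 2.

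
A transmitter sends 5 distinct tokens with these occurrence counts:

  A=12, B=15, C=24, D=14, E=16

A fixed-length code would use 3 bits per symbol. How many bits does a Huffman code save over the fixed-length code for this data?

Fixed-length: 3 bits × 81 symbols = 243 bits.
Huffman merges:
merge A(12) and D(14): 26
merge B(15) and E(16): 31
merge C(24) and 26: 50
merge 31 and 50: 81
Huffman total = 26 + 31 + 50 + 81 = 188 bits.
Saving = 243 − 188 = 55 bits.

55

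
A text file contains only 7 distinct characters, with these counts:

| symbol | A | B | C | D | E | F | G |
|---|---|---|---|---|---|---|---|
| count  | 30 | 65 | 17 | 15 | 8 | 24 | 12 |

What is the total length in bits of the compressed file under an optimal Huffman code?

Build the Huffman tree bottom-up:
merge E(8) and G(12): 20
merge D(15) and C(17): 32
merge 20 and F(24): 44
merge A(30) and 32: 62
merge 44 and 62: 106
merge B(65) and 106: 171
Each symbol's bit-cost is frequency × depth; summing gives 435 bits (equivalently 20 + 32 + 44 + 62 + 106 + 171).

435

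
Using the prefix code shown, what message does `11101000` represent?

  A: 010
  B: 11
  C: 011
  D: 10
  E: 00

Read left to right; each codeword is recognised as soon as it completes (prefix code):
  11→B | 10→D | 10→D | 00→E
Decoded message: BDDE

BDDE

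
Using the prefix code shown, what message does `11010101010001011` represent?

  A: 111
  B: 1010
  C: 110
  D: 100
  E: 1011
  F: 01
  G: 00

Read left to right; each codeword is recognised as soon as it completes (prefix code):
  110→C | 1010→B | 1010→B | 00→G | 1011→E
Decoded message: CBBGE

CBBGE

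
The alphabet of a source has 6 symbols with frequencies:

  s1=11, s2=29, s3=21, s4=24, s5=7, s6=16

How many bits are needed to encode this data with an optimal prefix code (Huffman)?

268

Merge the two smallest weights repeatedly:
s5(7) + s1(11) → 18
s6(16) + 18 → 34
s3(21) + s4(24) → 45
s2(29) + 34 → 63
45 + 63 → 108
The encoded length is the sum of every internal node's weight: 18 + 34 + 45 + 63 + 108 = 268 bits.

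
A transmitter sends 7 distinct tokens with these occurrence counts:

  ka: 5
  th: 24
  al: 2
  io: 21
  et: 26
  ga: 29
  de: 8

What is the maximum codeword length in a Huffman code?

Merge the two lowest-weight nodes at each step:
al(2) + ka(5) → 7
7 + de(8) → 15
15 + io(21) → 36
th(24) + et(26) → 50
ga(29) + 36 → 65
50 + 65 → 115
The rarest symbols sit at the bottom; the longest codeword is 5 bits.

5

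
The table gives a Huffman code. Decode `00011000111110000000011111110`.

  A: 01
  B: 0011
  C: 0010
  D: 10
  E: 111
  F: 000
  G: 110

Read left to right; each codeword is recognised as soon as it completes (prefix code):
  000→F | 110→G | 0011→B | 111→E | 000→F | 000→F | 0011→B | 111→E | 110→G
Decoded message: FGBEFFBEG

FGBEFFBEG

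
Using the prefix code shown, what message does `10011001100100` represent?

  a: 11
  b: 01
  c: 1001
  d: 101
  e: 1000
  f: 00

Read left to right; each codeword is recognised as soon as it completes (prefix code):
  1001→c | 1001→c | 1001→c | 00→f
Decoded message: cccf

cccf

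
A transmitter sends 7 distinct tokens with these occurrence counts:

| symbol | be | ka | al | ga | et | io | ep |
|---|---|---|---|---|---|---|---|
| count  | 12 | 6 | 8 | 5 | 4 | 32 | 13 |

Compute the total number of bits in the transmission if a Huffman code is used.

199

Greedily combine the two least-frequent nodes:
et(4) + ga(5) → 9
ka(6) + al(8) → 14
9 + be(12) → 21
ep(13) + 14 → 27
21 + 27 → 48
io(32) + 48 → 80
Total encoded bits = sum of merged weights = 9 + 14 + 21 + 27 + 48 + 80 = 199.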